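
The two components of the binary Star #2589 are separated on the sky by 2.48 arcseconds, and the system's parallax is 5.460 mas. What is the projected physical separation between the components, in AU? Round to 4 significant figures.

d = 1/p = 1/0.005460″ = 183.15 pc.
At distance d (pc), an angle of θ arcsec spans θ·d AU: s = 2.48 × 183.15 = 454.21 AU.

454.2 AU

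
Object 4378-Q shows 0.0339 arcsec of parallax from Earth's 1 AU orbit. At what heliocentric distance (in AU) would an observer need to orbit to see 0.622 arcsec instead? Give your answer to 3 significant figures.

Parallax scales linearly with baseline: p ∝ B, so B = p_target / p_Earth × 1 AU.
B = 0.622 / 0.0339 = 18.348 AU.

18.3 AU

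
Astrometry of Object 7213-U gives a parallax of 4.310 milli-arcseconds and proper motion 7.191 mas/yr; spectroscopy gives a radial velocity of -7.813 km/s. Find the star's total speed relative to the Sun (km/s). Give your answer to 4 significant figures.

11.12 km/s

d = 1/p = 1/0.004310″ = 232.02 pc.
μ = 7.191 mas/yr = 0.007191 ″/yr.
v_t = 4.740 μ d = 4.740 × 0.007191 × 232.02 = 7.9085 km/s.
v = √(v_r² + v_t²) = √((-7.813)² + 7.9085²) = √123.587 = 11.117 km/s.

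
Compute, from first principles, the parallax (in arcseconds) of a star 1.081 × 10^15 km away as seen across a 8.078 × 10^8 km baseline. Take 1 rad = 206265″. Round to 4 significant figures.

θ ≈ B/d = (8.078 × 10^8) / (1.081 × 10^15) = 7.4727 × 10^-7 rad.
In arcseconds: 7.4727 × 10^-7 × 206265 = 0.15414″.

0.1541 arcsec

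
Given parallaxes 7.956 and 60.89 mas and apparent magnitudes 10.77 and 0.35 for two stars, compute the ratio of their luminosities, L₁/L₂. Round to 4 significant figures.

L₁/L₂ = 0.003978

d₁ = 1/p₁ = 1/0.007956″ = 125.69 pc; d₂ = 1/p₂ = 1/0.06089″ = 16.423 pc.
M₁ = m₁ − 5 log₁₀ d₁ + 5 = 10.77 − 10.4965 + 5 = 5.2735.
M₂ = 0.35 − 6.0773 + 5 = -0.7273.
L₁/L₂ = 10^(0.4(M₂ − M₁)) = 10^(0.4 × (-6.0008)) = 10^(-2.40032) = 0.0039781.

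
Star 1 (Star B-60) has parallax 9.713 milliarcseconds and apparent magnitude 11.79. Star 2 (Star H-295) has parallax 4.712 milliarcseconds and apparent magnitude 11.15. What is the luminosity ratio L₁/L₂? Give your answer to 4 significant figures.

d₁ = 1/p₁ = 1/0.009713″ = 102.95 pc; d₂ = 1/p₂ = 1/0.004712″ = 212.22 pc.
M₁ = m₁ − 5 log₁₀ d₁ + 5 = 11.79 − 10.0631 + 5 = 6.7269.
M₂ = 11.15 − 11.6339 + 5 = 4.5161.
L₁/L₂ = 10^(0.4(M₂ − M₁)) = 10^(0.4 × (-2.2108)) = 10^(-0.88432) = 0.13052.

L₁/L₂ = 0.1305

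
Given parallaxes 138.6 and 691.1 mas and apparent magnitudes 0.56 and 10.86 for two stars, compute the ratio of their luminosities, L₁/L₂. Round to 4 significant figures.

d₁ = 1/p₁ = 1/0.1386″ = 7.215 pc; d₂ = 1/p₂ = 1/0.6911″ = 1.447 pc.
M₁ = m₁ − 5 log₁₀ d₁ + 5 = 0.56 − 4.2912 + 5 = 1.2688.
M₂ = 10.86 − 0.8023 + 5 = 15.0577.
L₁/L₂ = 10^(0.4(M₂ − M₁)) = 10^(0.4 × 13.7889) = 10^5.51556 = 3.2776 × 10^5.

L₁/L₂ = 327800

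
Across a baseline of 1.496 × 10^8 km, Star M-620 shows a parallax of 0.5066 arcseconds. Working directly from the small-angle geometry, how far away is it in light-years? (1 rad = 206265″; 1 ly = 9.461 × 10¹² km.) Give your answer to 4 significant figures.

θ = 0.5066″ = 0.5066/206265 = 2.4561 × 10^-6 rad.
d = B/θ = (1.496 × 10^8) / (2.4561 × 10^-6) = 6.0910 × 10^13 km = (6.0910 × 10^13) / (9.461 × 10^12) ly = 6.438 ly.

6.438 ly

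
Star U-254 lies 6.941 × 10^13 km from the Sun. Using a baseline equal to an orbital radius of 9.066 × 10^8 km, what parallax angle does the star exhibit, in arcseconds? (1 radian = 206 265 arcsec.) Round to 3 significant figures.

2.69 arcsec

θ ≈ B/d = (9.066 × 10^8) / (6.941 × 10^13) = 1.3062 × 10^-5 rad.
In arcseconds: 1.3062 × 10^-5 × 206265 = 2.6942″.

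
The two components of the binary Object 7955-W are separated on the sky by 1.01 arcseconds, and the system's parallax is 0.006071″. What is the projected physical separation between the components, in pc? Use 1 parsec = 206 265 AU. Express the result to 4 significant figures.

0.0008066 pc

d = 1/p = 1/0.006071″ = 164.72 pc.
At distance d (pc), an angle of θ arcsec spans θ·d AU: s = 1.01 × 164.72 = 166.37 AU.
= 166.37 / 206265 = 0.00080658 pc.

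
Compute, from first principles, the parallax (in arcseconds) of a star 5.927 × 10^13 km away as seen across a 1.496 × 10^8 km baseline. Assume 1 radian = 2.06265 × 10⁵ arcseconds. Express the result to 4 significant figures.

0.5206 arcsec

θ ≈ B/d = (1.496 × 10^8) / (5.927 × 10^13) = 2.5240 × 10^-6 rad.
In arcseconds: 2.5240 × 10^-6 × 206265 = 0.52061″.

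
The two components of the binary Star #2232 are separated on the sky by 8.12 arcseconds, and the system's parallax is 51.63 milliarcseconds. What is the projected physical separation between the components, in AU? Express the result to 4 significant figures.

d = 1/p = 1/0.05163″ = 19.369 pc.
At distance d (pc), an angle of θ arcsec spans θ·d AU: s = 8.12 × 19.369 = 157.28 AU.

157.3 AU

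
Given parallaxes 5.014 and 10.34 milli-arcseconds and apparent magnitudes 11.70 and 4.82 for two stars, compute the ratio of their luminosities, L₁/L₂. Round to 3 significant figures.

L₁/L₂ = 0.00753

d₁ = 1/p₁ = 1/0.005014″ = 199.44 pc; d₂ = 1/p₂ = 1/0.01034″ = 96.712 pc.
M₁ = m₁ − 5 log₁₀ d₁ + 5 = 11.70 − 11.4991 + 5 = 5.2009.
M₂ = 4.82 − 9.9274 + 5 = -0.1074.
L₁/L₂ = 10^(0.4(M₂ − M₁)) = 10^(0.4 × (-5.3083)) = 10^(-2.12332) = 0.007528.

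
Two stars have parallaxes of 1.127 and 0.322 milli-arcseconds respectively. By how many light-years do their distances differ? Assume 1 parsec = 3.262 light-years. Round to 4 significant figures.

7236 ly

d_A = 1/0.001127″ = 887.31 pc; d_B = 1/0.0003220″ = 3105.6 pc.
|d_B − d_A| = |3105.6 − 887.31| = 2218.3 pc = 2218.3 × 3.262 ly = 7236.1 ly.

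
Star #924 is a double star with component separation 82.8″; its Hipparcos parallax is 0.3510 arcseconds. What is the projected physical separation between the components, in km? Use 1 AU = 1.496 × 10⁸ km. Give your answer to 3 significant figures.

d = 1/p = 1/0.3510″ = 2.849 pc.
At distance d (pc), an angle of θ arcsec spans θ·d AU: s = 82.8 × 2.849 = 235.9 AU.
= 235.9 × 1.496 × 10⁸ km = 3.5291 × 10^10 km.

3.53 × 10^10 km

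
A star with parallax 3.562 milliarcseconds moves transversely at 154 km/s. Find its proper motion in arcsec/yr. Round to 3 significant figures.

0.116 arcsec/yr

d = 1/p = 1/0.003562″ = 280.74 pc.
μ = v_t / (4.74 d) = 154 / (4.74 × 280.74) = 154 / 1330.7 = 0.11573 ″/yr.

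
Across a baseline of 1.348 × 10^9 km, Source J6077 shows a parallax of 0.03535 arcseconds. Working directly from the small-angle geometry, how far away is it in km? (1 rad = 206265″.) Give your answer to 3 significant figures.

7.87 × 10^15 km

θ = 0.03535″ = 0.03535/206265 = 1.7138 × 10^-7 rad.
d = B/θ = (1.348 × 10^9) / (1.7138 × 10^-7) = 7.8656 × 10^15 km.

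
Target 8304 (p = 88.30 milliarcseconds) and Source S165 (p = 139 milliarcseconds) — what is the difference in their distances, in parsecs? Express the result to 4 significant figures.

4.131 pc

d_A = 1/0.08830″ = 11.325 pc; d_B = 1/0.1390″ = 7.1942 pc.
|d_B − d_A| = |7.1942 − 11.325| = 4.1308 pc.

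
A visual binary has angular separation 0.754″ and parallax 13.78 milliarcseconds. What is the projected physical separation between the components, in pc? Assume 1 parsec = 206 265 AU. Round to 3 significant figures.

0.000265 pc

d = 1/p = 1/0.01378″ = 72.569 pc.
At distance d (pc), an angle of θ arcsec spans θ·d AU: s = 0.754 × 72.569 = 54.717 AU.
= 54.717 / 206265 = 0.00026528 pc.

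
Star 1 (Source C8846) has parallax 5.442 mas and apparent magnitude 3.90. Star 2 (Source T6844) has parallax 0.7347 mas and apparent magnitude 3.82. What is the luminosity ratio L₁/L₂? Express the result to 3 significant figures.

d₁ = 1/p₁ = 1/0.005442″ = 183.76 pc; d₂ = 1/p₂ = 1/0.0007347″ = 1361.1 pc.
M₁ = m₁ − 5 log₁₀ d₁ + 5 = 3.90 − 11.3213 + 5 = -2.4213.
M₂ = 3.82 − 15.6695 + 5 = -6.8495.
L₁/L₂ = 10^(0.4(M₂ − M₁)) = 10^(0.4 × (-4.4282)) = 10^(-1.77128) = 0.016932.

L₁/L₂ = 0.0169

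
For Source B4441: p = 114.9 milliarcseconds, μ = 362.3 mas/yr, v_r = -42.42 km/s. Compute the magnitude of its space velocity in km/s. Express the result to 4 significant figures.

44.98 km/s

d = 1/p = 1/0.1149″ = 8.7032 pc.
μ = 362.3 mas/yr = 0.3623 ″/yr.
v_t = 4.740 μ d = 4.740 × 0.3623 × 8.7032 = 14.946 km/s.
v = √(v_r² + v_t²) = √((-42.42)² + 14.946²) = √2022.84 = 44.976 km/s.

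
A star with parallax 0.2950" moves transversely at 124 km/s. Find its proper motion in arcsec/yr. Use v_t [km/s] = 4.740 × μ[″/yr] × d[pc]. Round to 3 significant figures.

7.72 arcsec/yr

d = 1/p = 1/0.2950″ = 3.3898 pc.
μ = v_t / (4.74 d) = 124 / (4.74 × 3.3898) = 124 / 16.068 = 7.7172 ″/yr.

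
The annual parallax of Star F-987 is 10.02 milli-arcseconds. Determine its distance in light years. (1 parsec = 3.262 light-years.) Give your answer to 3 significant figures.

p = 10.02 milli-arcseconds = 0.01002 arcsec.
d = 1/p = 1/0.01002 = 99.8 pc.
In light-years: 99.8 × 3.262 = 325.55 ly.

326 light years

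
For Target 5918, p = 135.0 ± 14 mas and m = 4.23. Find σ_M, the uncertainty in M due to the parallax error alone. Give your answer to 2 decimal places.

M = m − 5 log₁₀ d + 5 = m + 5 log₁₀ p + 5, so ∂M/∂p = 5/(p ln 10).
σ_M = (5/ln 10) · (σ_p/p) = 2.1715 × 14/135.0 = 2.1715 × 0.1037 = 0.22518.

σ_M = 0.23 mag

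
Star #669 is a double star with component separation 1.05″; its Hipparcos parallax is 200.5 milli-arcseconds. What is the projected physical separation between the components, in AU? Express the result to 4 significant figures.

5.237 AU

d = 1/p = 1/0.2005″ = 4.9875 pc.
At distance d (pc), an angle of θ arcsec spans θ·d AU: s = 1.05 × 4.9875 = 5.2369 AU.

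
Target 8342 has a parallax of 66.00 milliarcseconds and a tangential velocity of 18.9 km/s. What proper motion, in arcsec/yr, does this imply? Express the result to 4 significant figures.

d = 1/p = 1/0.06600″ = 15.152 pc.
μ = v_t / (4.74 d) = 18.9 / (4.74 × 15.152) = 18.9 / 71.82 = 0.26316 ″/yr.

0.2632 arcsec/yr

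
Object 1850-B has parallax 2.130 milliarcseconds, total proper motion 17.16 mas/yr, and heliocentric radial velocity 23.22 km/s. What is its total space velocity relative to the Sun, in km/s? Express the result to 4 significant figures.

44.69 km/s

d = 1/p = 1/0.002130″ = 469.48 pc.
μ = 17.16 mas/yr = 0.01716 ″/yr.
v_t = 4.740 μ d = 4.740 × 0.01716 × 469.48 = 38.187 km/s.
v = √(v_r² + v_t²) = √(23.22² + 38.187²) = √1997.42 = 44.693 km/s.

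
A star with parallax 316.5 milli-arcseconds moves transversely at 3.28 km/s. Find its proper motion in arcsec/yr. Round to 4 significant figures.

d = 1/p = 1/0.3165″ = 3.1596 pc.
μ = v_t / (4.74 d) = 3.28 / (4.74 × 3.1596) = 3.28 / 14.977 = 0.219 ″/yr.

0.2190 arcsec/yr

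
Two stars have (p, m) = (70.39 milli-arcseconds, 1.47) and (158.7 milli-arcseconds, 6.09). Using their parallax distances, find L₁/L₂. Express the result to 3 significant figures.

d₁ = 1/p₁ = 1/0.07039″ = 14.207 pc; d₂ = 1/p₂ = 1/0.1587″ = 6.3012 pc.
M₁ = m₁ − 5 log₁₀ d₁ + 5 = 1.47 − 5.7625 + 5 = 0.7075.
M₂ = 6.09 − 3.9971 + 5 = 7.0929.
L₁/L₂ = 10^(0.4(M₂ − M₁)) = 10^(0.4 × 6.3854) = 10^2.55416 = 358.23.

L₁/L₂ = 358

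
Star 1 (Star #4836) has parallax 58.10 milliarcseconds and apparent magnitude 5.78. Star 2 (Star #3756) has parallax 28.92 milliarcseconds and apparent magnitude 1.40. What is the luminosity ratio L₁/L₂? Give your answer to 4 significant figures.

d₁ = 1/p₁ = 1/0.05810″ = 17.212 pc; d₂ = 1/p₂ = 1/0.02892″ = 34.578 pc.
M₁ = m₁ − 5 log₁₀ d₁ + 5 = 5.78 − 6.1792 + 5 = 4.6008.
M₂ = 1.40 − 7.6940 + 5 = -1.2940.
L₁/L₂ = 10^(0.4(M₂ − M₁)) = 10^(0.4 × (-5.8948)) = 10^(-2.35792) = 0.0043861.

L₁/L₂ = 0.004386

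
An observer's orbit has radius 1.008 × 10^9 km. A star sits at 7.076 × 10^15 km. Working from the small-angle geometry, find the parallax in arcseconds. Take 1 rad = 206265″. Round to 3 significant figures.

θ ≈ B/d = (1.008 × 10^9) / (7.076 × 10^15) = 1.4245 × 10^-7 rad.
In arcseconds: 1.4245 × 10^-7 × 206265 = 0.029382″.

0.0294 arcsec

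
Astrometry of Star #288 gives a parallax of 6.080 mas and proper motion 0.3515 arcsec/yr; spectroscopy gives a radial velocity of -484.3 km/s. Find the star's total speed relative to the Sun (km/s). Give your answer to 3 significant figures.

556 km/s

d = 1/p = 1/0.006080″ = 164.47 pc.
v_t = 4.740 μ d = 4.740 × 0.3515 × 164.47 = 274.03 km/s.
v = √(v_r² + v_t²) = √((-484.3)² + 274.03²) = √309639 = 556.45 km/s.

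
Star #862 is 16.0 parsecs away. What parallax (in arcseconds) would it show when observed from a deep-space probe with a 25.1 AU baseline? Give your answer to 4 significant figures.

1.569 arcsec

p (arcsec) = B (AU) / d (pc).
p = 25.1 / 16.0 = 1.5688 arcsec.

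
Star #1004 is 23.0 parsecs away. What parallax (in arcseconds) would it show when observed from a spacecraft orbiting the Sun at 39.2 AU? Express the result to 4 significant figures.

p (arcsec) = B (AU) / d (pc).
p = 39.2 / 23.0 = 1.7043 arcsec.

1.704 arcsec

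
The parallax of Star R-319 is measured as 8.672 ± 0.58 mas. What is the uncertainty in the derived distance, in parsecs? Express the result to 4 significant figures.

7.712 pc

d = 1/p, so σ_d = σ_p / p².
σ_d = 0.000580 / (0.008672)² = 0.000580 / 0.000075204 = 7.7124 pc.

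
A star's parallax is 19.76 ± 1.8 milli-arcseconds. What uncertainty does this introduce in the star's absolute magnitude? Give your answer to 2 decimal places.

M = m − 5 log₁₀ d + 5 = m + 5 log₁₀ p + 5, so ∂M/∂p = 5/(p ln 10).
σ_M = (5/ln 10) · (σ_p/p) = 2.1715 × 1.8/19.76 = 2.1715 × 0.091093 = 0.19781.

σ_M = 0.20 mag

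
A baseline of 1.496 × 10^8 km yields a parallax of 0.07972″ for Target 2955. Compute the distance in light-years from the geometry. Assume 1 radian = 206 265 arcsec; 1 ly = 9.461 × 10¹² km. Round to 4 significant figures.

θ = 0.07972″ = 0.07972/206265 = 3.8649 × 10^-7 rad.
d = B/θ = (1.496 × 10^8) / (3.8649 × 10^-7) = 3.8707 × 10^14 km = (3.8707 × 10^14) / (9.461 × 10^12) ly = 40.912 ly.

40.91 ly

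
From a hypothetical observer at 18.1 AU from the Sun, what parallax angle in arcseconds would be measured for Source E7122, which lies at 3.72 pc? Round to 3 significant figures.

4.87 arcsec

p (arcsec) = B (AU) / d (pc).
p = 18.1 / 3.72 = 4.8656 arcsec.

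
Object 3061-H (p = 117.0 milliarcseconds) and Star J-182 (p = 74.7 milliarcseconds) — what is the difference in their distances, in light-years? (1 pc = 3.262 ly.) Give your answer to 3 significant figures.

d_A = 1/0.1170″ = 8.547 pc; d_B = 1/0.07470″ = 13.387 pc.
|d_B − d_A| = |13.387 − 8.547| = 4.84 pc = 4.84 × 3.262 ly = 15.788 ly.

15.8 ly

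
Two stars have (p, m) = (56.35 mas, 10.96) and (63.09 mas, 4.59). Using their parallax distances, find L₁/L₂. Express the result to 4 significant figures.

L₁/L₂ = 0.003549

d₁ = 1/p₁ = 1/0.05635″ = 17.746 pc; d₂ = 1/p₂ = 1/0.06309″ = 15.85 pc.
M₁ = m₁ − 5 log₁₀ d₁ + 5 = 10.96 − 6.2455 + 5 = 9.7145.
M₂ = 4.59 − 6.0001 + 5 = 3.5899.
L₁/L₂ = 10^(0.4(M₂ − M₁)) = 10^(0.4 × (-6.1246)) = 10^(-2.44984) = 0.0035494.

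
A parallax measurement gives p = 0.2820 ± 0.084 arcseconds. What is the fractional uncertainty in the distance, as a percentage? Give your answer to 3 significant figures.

For d = 1/p, |σ_d/d| = |σ_p/p|.
σ_p/p = 0.084 / 0.2820 = 0.29787 = 29.787%.

29.8%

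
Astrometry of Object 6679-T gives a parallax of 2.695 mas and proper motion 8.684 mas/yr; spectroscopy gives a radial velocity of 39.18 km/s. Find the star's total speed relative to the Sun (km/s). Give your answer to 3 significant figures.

d = 1/p = 1/0.002695″ = 371.06 pc.
μ = 8.684 mas/yr = 0.008684 ″/yr.
v_t = 4.740 μ d = 4.740 × 0.008684 × 371.06 = 15.274 km/s.
v = √(v_r² + v_t²) = √(39.18² + 15.274²) = √1768.37 = 42.052 km/s.

42.1 km/s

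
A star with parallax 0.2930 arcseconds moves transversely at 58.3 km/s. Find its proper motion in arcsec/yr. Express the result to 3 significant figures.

3.60 arcsec/yr

d = 1/p = 1/0.2930″ = 3.413 pc.
μ = v_t / (4.74 d) = 58.3 / (4.74 × 3.413) = 58.3 / 16.178 = 3.6037 ″/yr.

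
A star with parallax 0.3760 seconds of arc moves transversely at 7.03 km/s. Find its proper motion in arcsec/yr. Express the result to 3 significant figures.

d = 1/p = 1/0.3760″ = 2.6596 pc.
μ = v_t / (4.74 d) = 7.03 / (4.74 × 2.6596) = 7.03 / 12.607 = 0.55763 ″/yr.

0.558 arcsec/yr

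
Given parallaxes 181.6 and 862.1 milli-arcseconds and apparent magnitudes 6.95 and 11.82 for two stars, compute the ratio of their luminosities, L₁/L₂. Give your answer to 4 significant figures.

L₁/L₂ = 1999

d₁ = 1/p₁ = 1/0.1816″ = 5.5066 pc; d₂ = 1/p₂ = 1/0.8621″ = 1.16 pc.
M₁ = m₁ − 5 log₁₀ d₁ + 5 = 6.95 − 3.7044 + 5 = 8.2456.
M₂ = 11.82 − 0.3223 + 5 = 16.4977.
L₁/L₂ = 10^(0.4(M₂ − M₁)) = 10^(0.4 × 8.2521) = 10^3.30084 = 1999.1.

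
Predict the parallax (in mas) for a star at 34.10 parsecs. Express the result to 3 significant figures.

29.3 mas

p = 1/d = 1/34.1 = 0.029326 arcsec.
= 0.029326 × 1000 = 29.326 mas.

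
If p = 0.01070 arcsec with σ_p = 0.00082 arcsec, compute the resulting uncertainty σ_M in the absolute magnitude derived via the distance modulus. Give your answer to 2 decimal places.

σ_M = 0.17 mag

M = m − 5 log₁₀ d + 5 = m + 5 log₁₀ p + 5, so ∂M/∂p = 5/(p ln 10).
σ_M = (5/ln 10) · (σ_p/p) = 2.1715 × 0.00082/0.01070 = 2.1715 × 0.076636 = 0.16642.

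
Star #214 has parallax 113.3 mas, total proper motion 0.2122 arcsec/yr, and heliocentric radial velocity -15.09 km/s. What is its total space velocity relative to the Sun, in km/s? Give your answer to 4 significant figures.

d = 1/p = 1/0.1133″ = 8.8261 pc.
v_t = 4.740 μ d = 4.740 × 0.2122 × 8.8261 = 8.8775 km/s.
v = √(v_r² + v_t²) = √((-15.09)² + 8.8775²) = √306.518 = 17.508 km/s.

17.51 km/s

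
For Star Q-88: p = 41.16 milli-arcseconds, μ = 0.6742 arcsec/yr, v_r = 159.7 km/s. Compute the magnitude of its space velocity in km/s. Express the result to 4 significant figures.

d = 1/p = 1/0.04116″ = 24.295 pc.
v_t = 4.740 μ d = 4.740 × 0.6742 × 24.295 = 77.64 km/s.
v = √(v_r² + v_t²) = √(159.7² + 77.64²) = √31532.1 = 177.57 km/s.

177.6 km/s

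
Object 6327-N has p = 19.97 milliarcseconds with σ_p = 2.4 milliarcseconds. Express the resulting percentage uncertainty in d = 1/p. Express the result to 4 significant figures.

12.02%

For d = 1/p, |σ_d/d| = |σ_p/p|.
σ_p/p = 2.4 / 19.97 = 0.12018 = 12.018%.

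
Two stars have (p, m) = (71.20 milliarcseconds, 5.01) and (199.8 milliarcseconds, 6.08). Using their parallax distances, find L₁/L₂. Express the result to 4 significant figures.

L₁/L₂ = 21.10

d₁ = 1/p₁ = 1/0.07120″ = 14.045 pc; d₂ = 1/p₂ = 1/0.1998″ = 5.005 pc.
M₁ = m₁ − 5 log₁₀ d₁ + 5 = 5.01 − 5.7376 + 5 = 4.2724.
M₂ = 6.08 − 3.4970 + 5 = 7.5830.
L₁/L₂ = 10^(0.4(M₂ − M₁)) = 10^(0.4 × 3.3106) = 10^1.32424 = 21.098.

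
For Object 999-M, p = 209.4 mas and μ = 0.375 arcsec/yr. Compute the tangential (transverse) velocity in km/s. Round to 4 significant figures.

8.489 km/s

d = 1/p = 1/0.2094″ = 4.7755 pc.
v_t = 4.74 × μ × d = 4.74 × 0.375 × 4.7755 = 8.4885 km/s.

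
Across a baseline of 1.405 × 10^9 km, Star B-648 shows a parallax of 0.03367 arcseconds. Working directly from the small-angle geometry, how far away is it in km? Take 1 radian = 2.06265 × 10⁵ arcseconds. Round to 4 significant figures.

8.607 × 10^15 km

θ = 0.03367″ = 0.03367/206265 = 1.6324 × 10^-7 rad.
d = B/θ = (1.405 × 10^9) / (1.6324 × 10^-7) = 8.6070 × 10^15 km.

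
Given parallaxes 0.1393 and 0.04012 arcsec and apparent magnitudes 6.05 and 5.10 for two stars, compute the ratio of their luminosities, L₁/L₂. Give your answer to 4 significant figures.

d₁ = 1/p₁ = 1/0.1393″ = 7.1788 pc; d₂ = 1/p₂ = 1/0.04012″ = 24.925 pc.
M₁ = m₁ − 5 log₁₀ d₁ + 5 = 6.05 − 4.2803 + 5 = 6.7697.
M₂ = 5.10 − 6.9832 + 5 = 3.1168.
L₁/L₂ = 10^(0.4(M₂ − M₁)) = 10^(0.4 × (-3.6529)) = 10^(-1.46116) = 0.034581.

L₁/L₂ = 0.03458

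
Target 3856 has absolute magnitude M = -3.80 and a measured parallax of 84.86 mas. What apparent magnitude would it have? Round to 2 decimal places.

d = 1/p = 1/0.08486″ = 11.784 pc.
m − M = 5 log₁₀ d − 5 = 5 log₁₀(11.784) − 5 = 5.3565 − 5 = 0.3565.
m = M + (m − M) = -3.80 + 0.3565 = -3.44.

m = -3.44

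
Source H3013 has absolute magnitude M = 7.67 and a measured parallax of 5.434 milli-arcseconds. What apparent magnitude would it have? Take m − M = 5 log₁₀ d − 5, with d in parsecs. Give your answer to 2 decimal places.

m = 13.99

d = 1/p = 1/0.005434″ = 184.03 pc.
m − M = 5 log₁₀ d − 5 = 5 log₁₀(184.03) − 5 = 11.3244 − 5 = 6.3244.
m = M + (m − M) = 7.67 + 6.3244 = 13.99.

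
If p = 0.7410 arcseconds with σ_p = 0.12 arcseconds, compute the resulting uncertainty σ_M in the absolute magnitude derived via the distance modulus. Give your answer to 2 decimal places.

M = m − 5 log₁₀ d + 5 = m + 5 log₁₀ p + 5, so ∂M/∂p = 5/(p ln 10).
σ_M = (5/ln 10) · (σ_p/p) = 2.1715 × 0.12/0.7410 = 2.1715 × 0.16194 = 0.35165.

σ_M = 0.35 mag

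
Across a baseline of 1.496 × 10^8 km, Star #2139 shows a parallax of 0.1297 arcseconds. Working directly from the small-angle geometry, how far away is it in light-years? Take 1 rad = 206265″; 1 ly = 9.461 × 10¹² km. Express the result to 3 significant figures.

25.1 ly

θ = 0.1297″ = 0.1297/206265 = 6.2880 × 10^-7 rad.
d = B/θ = (1.496 × 10^8) / (6.2880 × 10^-7) = 2.3791 × 10^14 km = (2.3791 × 10^14) / (9.461 × 10^12) ly = 25.146 ly.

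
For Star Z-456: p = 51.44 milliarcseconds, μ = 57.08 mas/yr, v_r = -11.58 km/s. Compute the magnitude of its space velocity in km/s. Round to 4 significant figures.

12.72 km/s

d = 1/p = 1/0.05144″ = 19.44 pc.
μ = 57.08 mas/yr = 0.05708 ″/yr.
v_t = 4.740 μ d = 4.740 × 0.05708 × 19.44 = 5.2597 km/s.
v = √(v_r² + v_t²) = √((-11.58)² + 5.2597²) = √161.761 = 12.719 km/s.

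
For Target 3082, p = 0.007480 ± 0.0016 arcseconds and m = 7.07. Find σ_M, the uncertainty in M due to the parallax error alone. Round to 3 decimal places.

σ_M = 0.464 mag

M = m − 5 log₁₀ d + 5 = m + 5 log₁₀ p + 5, so ∂M/∂p = 5/(p ln 10).
σ_M = (5/ln 10) · (σ_p/p) = 2.1715 × 0.0016/0.007480 = 2.1715 × 0.2139 = 0.46448.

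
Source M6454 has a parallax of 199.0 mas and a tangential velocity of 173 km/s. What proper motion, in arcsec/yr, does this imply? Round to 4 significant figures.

7.263 arcsec/yr

d = 1/p = 1/0.1990″ = 5.0251 pc.
μ = v_t / (4.74 d) = 173 / (4.74 × 5.0251) = 173 / 23.819 = 7.2631 ″/yr.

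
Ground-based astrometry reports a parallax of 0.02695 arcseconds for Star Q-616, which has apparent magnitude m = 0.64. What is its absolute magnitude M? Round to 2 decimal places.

d = 1/p = 1/0.02695″ = 37.106 pc.
m − M = 5 log₁₀(37.106) − 5 = 7.8472 − 5 = 2.8472.
M = m − (m − M) = 0.64 − 2.8472 = -2.21.

M = -2.21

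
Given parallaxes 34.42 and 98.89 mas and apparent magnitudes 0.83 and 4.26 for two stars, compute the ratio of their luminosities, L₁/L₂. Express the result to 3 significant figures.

d₁ = 1/p₁ = 1/0.03442″ = 29.053 pc; d₂ = 1/p₂ = 1/0.09889″ = 10.112 pc.
M₁ = m₁ − 5 log₁₀ d₁ + 5 = 0.83 − 7.3160 + 5 = -1.4860.
M₂ = 4.26 − 5.0242 + 5 = 4.2358.
L₁/L₂ = 10^(0.4(M₂ − M₁)) = 10^(0.4 × 5.7218) = 10^2.28872 = 194.41.

L₁/L₂ = 194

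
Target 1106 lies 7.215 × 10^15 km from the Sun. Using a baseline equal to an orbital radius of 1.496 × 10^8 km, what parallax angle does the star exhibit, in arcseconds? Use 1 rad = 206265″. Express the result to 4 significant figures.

0.004277 arcsec

θ ≈ B/d = (1.496 × 10^8) / (7.215 × 10^15) = 2.0735 × 10^-8 rad.
In arcseconds: 2.0735 × 10^-8 × 206265 = 0.0042769″.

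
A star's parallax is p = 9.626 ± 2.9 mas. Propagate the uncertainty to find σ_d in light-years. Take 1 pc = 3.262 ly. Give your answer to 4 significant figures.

d = 1/p, so σ_d = σ_p / p².
σ_d = 0.00290 / (0.009626)² = 0.00290 / 0.00009266 = 31.297 pc = 31.297 × 3.262 ly = 102.09 ly.

102.1 ly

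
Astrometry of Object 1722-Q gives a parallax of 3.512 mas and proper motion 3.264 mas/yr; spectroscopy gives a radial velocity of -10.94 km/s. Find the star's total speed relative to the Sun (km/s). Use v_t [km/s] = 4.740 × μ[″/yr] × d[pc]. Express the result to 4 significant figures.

d = 1/p = 1/0.003512″ = 284.74 pc.
μ = 3.264 mas/yr = 0.003264 ″/yr.
v_t = 4.740 μ d = 4.740 × 0.003264 × 284.74 = 4.4053 km/s.
v = √(v_r² + v_t²) = √((-10.94)² + 4.4053²) = √139.09 = 11.794 km/s.

11.79 km/s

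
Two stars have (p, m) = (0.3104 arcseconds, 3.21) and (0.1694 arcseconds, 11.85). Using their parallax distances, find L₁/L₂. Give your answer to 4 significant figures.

d₁ = 1/p₁ = 1/0.3104″ = 3.2216 pc; d₂ = 1/p₂ = 1/0.1694″ = 5.9032 pc.
M₁ = m₁ − 5 log₁₀ d₁ + 5 = 3.21 − 2.5404 + 5 = 5.6696.
M₂ = 11.85 − 3.8554 + 5 = 12.9946.
L₁/L₂ = 10^(0.4(M₂ − M₁)) = 10^(0.4 × 7.3250) = 10^2.93000 = 851.14.

L₁/L₂ = 851.1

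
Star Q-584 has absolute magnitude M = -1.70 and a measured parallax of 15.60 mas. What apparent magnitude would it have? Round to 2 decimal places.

d = 1/p = 1/0.01560″ = 64.103 pc.
m − M = 5 log₁₀ d − 5 = 5 log₁₀(64.103) − 5 = 9.0344 − 5 = 4.0344.
m = M + (m − M) = -1.70 + 4.0344 = 2.33.

m = 2.33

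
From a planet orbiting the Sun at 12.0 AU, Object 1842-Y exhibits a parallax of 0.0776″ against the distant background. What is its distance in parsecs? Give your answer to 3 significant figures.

With baseline B (in AU) and parallax p (in arcsec), d = B/p parsecs.
d = 12.0 / 0.0776 = 154.64 pc.

155 pc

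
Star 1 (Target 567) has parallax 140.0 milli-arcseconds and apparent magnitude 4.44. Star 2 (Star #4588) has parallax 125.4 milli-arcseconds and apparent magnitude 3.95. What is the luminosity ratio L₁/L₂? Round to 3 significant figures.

d₁ = 1/p₁ = 1/0.1400″ = 7.1429 pc; d₂ = 1/p₂ = 1/0.1254″ = 7.9745 pc.
M₁ = m₁ − 5 log₁₀ d₁ + 5 = 4.44 − 4.2694 + 5 = 5.1706.
M₂ = 3.95 − 4.5085 + 5 = 4.4415.
L₁/L₂ = 10^(0.4(M₂ − M₁)) = 10^(0.4 × (-0.7291)) = 10^(-0.29164) = 0.51093.

L₁/L₂ = 0.511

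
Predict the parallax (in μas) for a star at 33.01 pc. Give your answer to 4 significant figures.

30290 μas

p = 1/d = 1/33.01 = 0.030294 arcsec.
= 0.030294 × 10⁶ = 30294 μas.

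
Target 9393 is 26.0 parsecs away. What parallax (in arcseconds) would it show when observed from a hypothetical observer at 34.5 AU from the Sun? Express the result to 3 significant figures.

p (arcsec) = B (AU) / d (pc).
p = 34.5 / 26.0 = 1.3269 arcsec.

1.33 arcsec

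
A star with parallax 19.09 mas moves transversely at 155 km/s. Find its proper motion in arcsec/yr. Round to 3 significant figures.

0.624 arcsec/yr

d = 1/p = 1/0.01909″ = 52.383 pc.
μ = v_t / (4.74 d) = 155 / (4.74 × 52.383) = 155 / 248.3 = 0.62424 ″/yr.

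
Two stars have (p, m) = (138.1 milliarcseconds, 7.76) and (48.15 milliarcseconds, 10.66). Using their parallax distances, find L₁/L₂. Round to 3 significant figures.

L₁/L₂ = 1.76

d₁ = 1/p₁ = 1/0.1381″ = 7.2411 pc; d₂ = 1/p₂ = 1/0.04815″ = 20.768 pc.
M₁ = m₁ − 5 log₁₀ d₁ + 5 = 7.76 − 4.2990 + 5 = 8.4610.
M₂ = 10.66 − 6.5870 + 5 = 9.0730.
L₁/L₂ = 10^(0.4(M₂ − M₁)) = 10^(0.4 × 0.6120) = 10^0.24480 = 1.7571.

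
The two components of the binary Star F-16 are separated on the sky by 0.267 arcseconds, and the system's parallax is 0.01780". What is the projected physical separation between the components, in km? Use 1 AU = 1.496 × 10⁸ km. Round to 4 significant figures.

2.244 × 10^9 km

d = 1/p = 1/0.01780″ = 56.18 pc.
At distance d (pc), an angle of θ arcsec spans θ·d AU: s = 0.267 × 56.18 = 15 AU.
= 15 × 1.496 × 10⁸ km = 2.2440 × 10^9 km.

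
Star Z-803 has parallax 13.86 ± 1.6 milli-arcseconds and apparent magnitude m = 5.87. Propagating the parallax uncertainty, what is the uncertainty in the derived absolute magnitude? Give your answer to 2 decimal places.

M = m − 5 log₁₀ d + 5 = m + 5 log₁₀ p + 5, so ∂M/∂p = 5/(p ln 10).
σ_M = (5/ln 10) · (σ_p/p) = 2.1715 × 1.6/13.86 = 2.1715 × 0.11544 = 0.25068.

σ_M = 0.25 mag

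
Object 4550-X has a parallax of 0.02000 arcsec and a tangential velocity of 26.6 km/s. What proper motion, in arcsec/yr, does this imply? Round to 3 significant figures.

0.112 arcsec/yr

d = 1/p = 1/0.02000″ = 50 pc.
μ = v_t / (4.74 d) = 26.6 / (4.74 × 50) = 26.6 / 237 = 0.11224 ″/yr.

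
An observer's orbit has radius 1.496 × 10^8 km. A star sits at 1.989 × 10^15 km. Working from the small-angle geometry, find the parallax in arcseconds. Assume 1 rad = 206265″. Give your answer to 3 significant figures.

0.0155 arcsec

θ ≈ B/d = (1.496 × 10^8) / (1.989 × 10^15) = 7.5214 × 10^-8 rad.
In arcseconds: 7.5214 × 10^-8 × 206265 = 0.015514″.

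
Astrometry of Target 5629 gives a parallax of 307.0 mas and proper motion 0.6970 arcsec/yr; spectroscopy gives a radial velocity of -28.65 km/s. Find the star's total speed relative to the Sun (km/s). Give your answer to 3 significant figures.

30.6 km/s

d = 1/p = 1/0.3070″ = 3.2573 pc.
v_t = 4.740 μ d = 4.740 × 0.6970 × 3.2573 = 10.761 km/s.
v = √(v_r² + v_t²) = √((-28.65)² + 10.761²) = √936.622 = 30.604 km/s.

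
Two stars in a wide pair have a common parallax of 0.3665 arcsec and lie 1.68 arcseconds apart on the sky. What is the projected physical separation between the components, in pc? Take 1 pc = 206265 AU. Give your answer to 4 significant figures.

d = 1/p = 1/0.3665″ = 2.7285 pc.
At distance d (pc), an angle of θ arcsec spans θ·d AU: s = 1.68 × 2.7285 = 4.5839 AU.
= 4.5839 / 206265 = 2.2223 × 10^-5 pc.

2.222 × 10^-5 pc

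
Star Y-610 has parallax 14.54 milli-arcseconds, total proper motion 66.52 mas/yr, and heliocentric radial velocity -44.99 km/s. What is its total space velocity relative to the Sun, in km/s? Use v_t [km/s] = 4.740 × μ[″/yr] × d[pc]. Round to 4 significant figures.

49.94 km/s

d = 1/p = 1/0.01454″ = 68.776 pc.
μ = 66.52 mas/yr = 0.06652 ″/yr.
v_t = 4.740 μ d = 4.740 × 0.06652 × 68.776 = 21.685 km/s.
v = √(v_r² + v_t²) = √((-44.99)² + 21.685²) = √2494.34 = 49.943 km/s.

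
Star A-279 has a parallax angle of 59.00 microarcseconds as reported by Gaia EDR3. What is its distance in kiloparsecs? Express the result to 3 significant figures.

16.9 kpc

p = 59.00 microarcseconds = 0.00005900 arcsec.
d = 1/p = 1/0.00005900 = 16949 pc.
= 16.949 kpc.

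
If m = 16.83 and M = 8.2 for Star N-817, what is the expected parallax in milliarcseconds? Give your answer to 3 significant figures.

1.88 mas

m − M = 16.83 − 8.2 = 8.63.
d = 10^((m−M)/5 + 1) = 10^2.726 = 532.11 pc.
p = 1/d = 1/532.11 = 0.0018793 arcsec = 1.8793 mas.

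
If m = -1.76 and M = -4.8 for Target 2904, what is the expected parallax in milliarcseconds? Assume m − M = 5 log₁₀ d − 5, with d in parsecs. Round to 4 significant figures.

m − M = -1.76 − (-4.8) = 3.04.
d = 10^((m−M)/5 + 1) = 10^1.608 = 40.551 pc.
p = 1/d = 1/40.551 = 0.02466 arcsec = 24.66 mas.

24.66 mas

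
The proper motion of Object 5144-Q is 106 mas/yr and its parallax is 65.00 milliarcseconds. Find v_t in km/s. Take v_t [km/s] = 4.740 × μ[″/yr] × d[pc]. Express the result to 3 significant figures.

7.73 km/s

d = 1/p = 1/0.06500″ = 15.385 pc.
μ = 106 mas/yr = 0.106 ″/yr.
v_t = 4.74 × μ × d = 4.74 × 0.106 × 15.385 = 7.73 km/s.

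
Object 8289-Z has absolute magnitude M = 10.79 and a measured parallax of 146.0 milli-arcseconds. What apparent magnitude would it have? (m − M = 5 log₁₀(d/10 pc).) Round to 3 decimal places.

m = 9.968

d = 1/p = 1/0.1460″ = 6.8493 pc.
m − M = 5 log₁₀ d − 5 = 5 log₁₀(6.8493) − 5 = 4.1782 − 5 = -0.8218.
m = M + (m − M) = 10.79 + (-0.8218) = 9.968.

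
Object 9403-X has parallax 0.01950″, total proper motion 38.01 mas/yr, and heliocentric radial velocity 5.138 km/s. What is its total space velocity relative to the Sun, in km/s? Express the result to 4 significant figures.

d = 1/p = 1/0.01950″ = 51.282 pc.
μ = 38.01 mas/yr = 0.03801 ″/yr.
v_t = 4.740 μ d = 4.740 × 0.03801 × 51.282 = 9.2393 km/s.
v = √(v_r² + v_t²) = √(5.138² + 9.2393²) = √111.764 = 10.572 km/s.

10.57 km/s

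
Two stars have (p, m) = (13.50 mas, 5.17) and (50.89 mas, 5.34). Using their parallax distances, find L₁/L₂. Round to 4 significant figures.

d₁ = 1/p₁ = 1/0.01350″ = 74.074 pc; d₂ = 1/p₂ = 1/0.05089″ = 19.65 pc.
M₁ = m₁ − 5 log₁₀ d₁ + 5 = 5.17 − 9.3483 + 5 = 0.8217.
M₂ = 5.34 − 6.4668 + 5 = 3.8732.
L₁/L₂ = 10^(0.4(M₂ − M₁)) = 10^(0.4 × 3.0515) = 10^1.22060 = 16.619.

L₁/L₂ = 16.62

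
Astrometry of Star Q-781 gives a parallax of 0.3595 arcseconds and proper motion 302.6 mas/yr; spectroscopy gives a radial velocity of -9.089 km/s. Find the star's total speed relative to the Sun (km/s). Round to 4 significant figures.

d = 1/p = 1/0.3595″ = 2.7816 pc.
μ = 302.6 mas/yr = 0.3026 ″/yr.
v_t = 4.740 μ d = 4.740 × 0.3026 × 2.7816 = 3.9897 km/s.
v = √(v_r² + v_t²) = √((-9.089)² + 3.9897²) = √98.5276 = 9.9261 km/s.

9.926 km/s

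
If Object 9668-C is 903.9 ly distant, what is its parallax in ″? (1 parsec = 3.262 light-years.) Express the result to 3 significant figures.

0.00361 ″

d = 903.9 ly ÷ 3.262 = 277.1 pc.
p = 1/d = 1/277.1 = 0.0036088 arcsec.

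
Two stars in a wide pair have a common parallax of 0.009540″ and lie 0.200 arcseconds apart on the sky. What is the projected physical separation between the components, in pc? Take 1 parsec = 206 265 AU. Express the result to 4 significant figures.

d = 1/p = 1/0.009540″ = 104.82 pc.
At distance d (pc), an angle of θ arcsec spans θ·d AU: s = 0.200 × 104.82 = 20.964 AU.
= 20.964 / 206265 = 0.00010164 pc.

0.0001016 pc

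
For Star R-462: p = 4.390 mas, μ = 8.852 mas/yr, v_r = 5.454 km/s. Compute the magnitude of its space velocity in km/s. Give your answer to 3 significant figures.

11.0 km/s

d = 1/p = 1/0.004390″ = 227.79 pc.
μ = 8.852 mas/yr = 0.008852 ″/yr.
v_t = 4.740 μ d = 4.740 × 0.008852 × 227.79 = 9.5577 km/s.
v = √(v_r² + v_t²) = √(5.454² + 9.5577²) = √121.096 = 11.004 km/s.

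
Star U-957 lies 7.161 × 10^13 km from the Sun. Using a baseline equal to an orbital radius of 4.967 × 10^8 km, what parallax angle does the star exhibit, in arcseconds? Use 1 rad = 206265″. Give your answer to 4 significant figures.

1.431 arcsec

θ ≈ B/d = (4.967 × 10^8) / (7.161 × 10^13) = 6.9362 × 10^-6 rad.
In arcseconds: 6.9362 × 10^-6 × 206265 = 1.4307″.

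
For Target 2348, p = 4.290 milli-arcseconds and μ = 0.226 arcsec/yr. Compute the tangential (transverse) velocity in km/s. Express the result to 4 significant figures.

249.7 km/s

d = 1/p = 1/0.004290″ = 233.1 pc.
v_t = 4.74 × μ × d = 4.74 × 0.226 × 233.1 = 249.71 km/s.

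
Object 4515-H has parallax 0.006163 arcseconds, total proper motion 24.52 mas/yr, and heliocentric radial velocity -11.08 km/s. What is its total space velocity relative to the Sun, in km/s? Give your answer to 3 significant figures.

d = 1/p = 1/0.006163″ = 162.26 pc.
μ = 24.52 mas/yr = 0.02452 ″/yr.
v_t = 4.740 μ d = 4.740 × 0.02452 × 162.26 = 18.859 km/s.
v = √(v_r² + v_t²) = √((-11.08)² + 18.859²) = √478.428 = 21.873 km/s.

21.9 km/s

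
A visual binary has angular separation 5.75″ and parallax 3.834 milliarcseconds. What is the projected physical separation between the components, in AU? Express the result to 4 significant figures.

1500 AU

d = 1/p = 1/0.003834″ = 260.82 pc.
At distance d (pc), an angle of θ arcsec spans θ·d AU: s = 5.75 × 260.82 = 1499.7 AU.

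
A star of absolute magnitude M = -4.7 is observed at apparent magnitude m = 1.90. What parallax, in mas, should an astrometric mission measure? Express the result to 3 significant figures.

4.79 mas

m − M = 1.90 − (-4.7) = 6.60.
d = 10^((m−M)/5 + 1) = 10^2.320 = 208.93 pc.
p = 1/d = 1/208.93 = 0.0047863 arcsec = 4.7863 mas.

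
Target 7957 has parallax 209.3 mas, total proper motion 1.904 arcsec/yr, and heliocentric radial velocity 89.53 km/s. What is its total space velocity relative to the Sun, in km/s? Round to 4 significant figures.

99.37 km/s

d = 1/p = 1/0.2093″ = 4.7778 pc.
v_t = 4.740 μ d = 4.740 × 1.904 × 4.7778 = 43.119 km/s.
v = √(v_r² + v_t²) = √(89.53² + 43.119²) = √9874.87 = 99.372 km/s.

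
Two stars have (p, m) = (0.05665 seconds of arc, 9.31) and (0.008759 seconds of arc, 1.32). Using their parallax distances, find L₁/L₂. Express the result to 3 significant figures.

L₁/L₂ = 1.52 × 10^-5

d₁ = 1/p₁ = 1/0.05665″ = 17.652 pc; d₂ = 1/p₂ = 1/0.008759″ = 114.17 pc.
M₁ = m₁ − 5 log₁₀ d₁ + 5 = 9.31 − 6.2340 + 5 = 8.0760.
M₂ = 1.32 − 10.2878 + 5 = -3.9678.
L₁/L₂ = 10^(0.4(M₂ − M₁)) = 10^(0.4 × (-12.0438)) = 10^(-4.81752) = 0.000015222.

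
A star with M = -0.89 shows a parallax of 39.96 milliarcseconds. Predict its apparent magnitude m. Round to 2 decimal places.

d = 1/p = 1/0.03996″ = 25.025 pc.
m − M = 5 log₁₀ d − 5 = 5 log₁₀(25.025) − 5 = 6.9919 − 5 = 1.9919.
m = M + (m − M) = -0.89 + 1.9919 = 1.10.

m = 1.10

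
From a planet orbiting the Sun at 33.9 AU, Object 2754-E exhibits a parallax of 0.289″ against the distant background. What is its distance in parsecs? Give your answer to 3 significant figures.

With baseline B (in AU) and parallax p (in arcsec), d = B/p parsecs.
d = 33.9 / 0.289 = 117.3 pc.

117 pc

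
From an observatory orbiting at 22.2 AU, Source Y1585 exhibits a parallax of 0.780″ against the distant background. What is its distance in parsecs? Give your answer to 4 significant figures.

With baseline B (in AU) and parallax p (in arcsec), d = B/p parsecs.
d = 22.2 / 0.780 = 28.462 pc.

28.46 pc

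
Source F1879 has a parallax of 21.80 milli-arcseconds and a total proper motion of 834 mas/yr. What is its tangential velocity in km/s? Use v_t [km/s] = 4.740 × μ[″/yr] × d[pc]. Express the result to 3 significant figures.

d = 1/p = 1/0.02180″ = 45.872 pc.
μ = 834 mas/yr = 0.834 ″/yr.
v_t = 4.74 × μ × d = 4.74 × 0.834 × 45.872 = 181.34 km/s.

181 km/s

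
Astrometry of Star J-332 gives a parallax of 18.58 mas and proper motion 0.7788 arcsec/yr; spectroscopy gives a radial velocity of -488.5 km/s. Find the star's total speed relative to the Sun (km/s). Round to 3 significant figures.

527 km/s

d = 1/p = 1/0.01858″ = 53.821 pc.
v_t = 4.740 μ d = 4.740 × 0.7788 × 53.821 = 198.68 km/s.
v = √(v_r² + v_t²) = √((-488.5)² + 198.68²) = √278106 = 527.36 km/s.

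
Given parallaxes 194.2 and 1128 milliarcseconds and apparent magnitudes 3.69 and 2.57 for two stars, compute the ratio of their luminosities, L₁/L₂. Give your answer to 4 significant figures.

d₁ = 1/p₁ = 1/0.1942″ = 5.1493 pc; d₂ = 1/p₂ = 1/1.128″ = 0.88652 pc.
M₁ = m₁ − 5 log₁₀ d₁ + 5 = 3.69 − 3.5587 + 5 = 5.1313.
M₂ = 2.57 − (-0.2616) + 5 = 7.8316.
L₁/L₂ = 10^(0.4(M₂ − M₁)) = 10^(0.4 × 2.7003) = 10^1.08012 = 12.026.

L₁/L₂ = 12.03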